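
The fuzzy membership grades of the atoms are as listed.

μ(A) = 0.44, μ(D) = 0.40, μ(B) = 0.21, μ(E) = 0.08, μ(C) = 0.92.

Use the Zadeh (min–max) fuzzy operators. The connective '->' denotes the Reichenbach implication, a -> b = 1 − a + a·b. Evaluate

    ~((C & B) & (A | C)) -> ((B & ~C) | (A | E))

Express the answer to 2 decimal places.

C & B = min(a, b) on (0.92, 0.21) = 0.21
A | C = max(a, b) on (0.44, 0.92) = 0.92
(C & B) & (A | C) = min(a, b) on (0.21, 0.92) = 0.21
~((C & B) & (A | C)) = 1 − 0.21 = 0.79
~C = 1 − 0.92 = 0.08
B & ~C = min(a, b) on (0.21, 0.08) = 0.08
A | E = max(a, b) on (0.44, 0.08) = 0.44
(B & ~C) | (A | E) = max(a, b) on (0.08, 0.44) = 0.44
~((C & B) & (A | C)) -> ((B & ~C) | (A | E))  [Reichenbach: 1 − a + a·b] with a=0.79, b=0.44 → 0.56

0.56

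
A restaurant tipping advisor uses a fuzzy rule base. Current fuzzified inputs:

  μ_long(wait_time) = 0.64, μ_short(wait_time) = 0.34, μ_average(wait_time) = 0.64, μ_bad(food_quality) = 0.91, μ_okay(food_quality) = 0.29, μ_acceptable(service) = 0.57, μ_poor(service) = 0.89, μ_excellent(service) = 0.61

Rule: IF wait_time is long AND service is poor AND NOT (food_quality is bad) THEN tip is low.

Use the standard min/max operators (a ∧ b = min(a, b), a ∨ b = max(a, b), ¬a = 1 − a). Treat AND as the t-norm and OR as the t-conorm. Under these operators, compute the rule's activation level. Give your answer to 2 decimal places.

firing strength: long=0.64, poor=0.89, ¬bad=1−0.91=0.09; AND[min(a, b)] → w = 0.09

0.09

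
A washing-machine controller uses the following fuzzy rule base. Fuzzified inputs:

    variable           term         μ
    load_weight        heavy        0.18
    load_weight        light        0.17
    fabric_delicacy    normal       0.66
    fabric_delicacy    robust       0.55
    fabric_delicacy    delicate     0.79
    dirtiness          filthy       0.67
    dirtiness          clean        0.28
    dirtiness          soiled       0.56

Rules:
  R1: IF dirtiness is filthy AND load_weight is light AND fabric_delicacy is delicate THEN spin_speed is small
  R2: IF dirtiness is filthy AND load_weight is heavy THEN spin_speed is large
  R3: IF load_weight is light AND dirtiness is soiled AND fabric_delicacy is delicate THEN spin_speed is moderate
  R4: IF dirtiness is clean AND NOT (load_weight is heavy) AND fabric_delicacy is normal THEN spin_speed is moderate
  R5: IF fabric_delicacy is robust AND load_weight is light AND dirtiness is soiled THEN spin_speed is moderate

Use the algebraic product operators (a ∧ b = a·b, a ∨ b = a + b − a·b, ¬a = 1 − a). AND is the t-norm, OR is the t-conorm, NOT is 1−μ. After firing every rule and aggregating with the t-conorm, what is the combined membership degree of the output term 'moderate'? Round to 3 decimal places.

0.256

R1: filthy=0.67, light=0.17, delicate=0.79; AND[a·b] → w = 0.0900
R2: filthy=0.67, heavy=0.18; AND[a·b] → w = 0.1206
R3: light=0.17, soiled=0.56, delicate=0.79; AND[a·b] → w = 0.0752
R4: clean=0.28, ¬heavy=1−0.18=0.82, normal=0.66; AND[a·b] → w = 0.1515
R5: robust=0.55, light=0.17, soiled=0.56; AND[a·b] → w = 0.0524
Rules with consequent 'moderate': {R3, R4, R5} → strengths 0.0752, 0.1515, 0.0524
Aggregate via t-conorm [a + b − a·b]: 0.2564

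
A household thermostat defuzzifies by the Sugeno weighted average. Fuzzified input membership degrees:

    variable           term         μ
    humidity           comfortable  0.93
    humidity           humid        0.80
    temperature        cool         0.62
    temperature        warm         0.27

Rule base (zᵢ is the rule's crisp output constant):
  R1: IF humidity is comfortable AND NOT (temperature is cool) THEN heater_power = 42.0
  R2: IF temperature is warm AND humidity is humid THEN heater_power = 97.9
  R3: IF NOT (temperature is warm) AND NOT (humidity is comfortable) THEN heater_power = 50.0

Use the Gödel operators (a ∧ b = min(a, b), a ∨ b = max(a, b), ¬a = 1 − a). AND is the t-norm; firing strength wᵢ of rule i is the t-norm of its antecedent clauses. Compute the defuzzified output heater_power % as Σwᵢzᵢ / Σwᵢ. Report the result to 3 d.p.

63.740

R1 (z=42.0): comfortable=0.93, ¬cool=1−0.62=0.38; AND[min(a, b)] → w = 0.38
R2 (z=97.9): warm=0.27, humid=0.80; AND[min(a, b)] → w = 0.27
R3 (z=50.0): ¬warm=1−0.27=0.73, ¬comfortable=1−0.93=0.07; AND[min(a, b)] → w = 0.07
Weighted average = (0.38·42.0 + 0.27·97.9 + 0.07·50.0) / (0.38 + 0.27 + 0.07)
  = 45.8930 / 0.7200 = 63.740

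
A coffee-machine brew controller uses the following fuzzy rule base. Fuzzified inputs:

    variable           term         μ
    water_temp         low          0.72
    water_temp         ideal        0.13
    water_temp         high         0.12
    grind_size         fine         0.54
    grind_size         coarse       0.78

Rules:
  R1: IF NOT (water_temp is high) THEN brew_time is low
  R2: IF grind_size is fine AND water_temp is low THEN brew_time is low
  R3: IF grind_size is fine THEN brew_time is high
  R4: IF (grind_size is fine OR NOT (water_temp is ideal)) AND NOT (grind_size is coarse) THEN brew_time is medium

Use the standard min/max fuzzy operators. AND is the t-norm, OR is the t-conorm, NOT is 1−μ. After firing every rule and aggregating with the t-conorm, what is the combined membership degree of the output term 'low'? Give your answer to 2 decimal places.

R1: ¬high=1−0.12=0.88 → w = 0.88
R2: fine=0.54, low=0.72; AND[min(a, b)] → w = 0.54
R3: fine=0.54 → w = 0.54
R4: (fine=0.54 OR ¬ideal=1−0.13=0.87) = 0.87; AND[min(a, b)] with ¬coarse=1−0.78=0.22 → w = 0.22
Rules with consequent 'low': {R1, R2} → strengths 0.88, 0.54
Aggregate via t-conorm [max(a, b)]: 0.88

0.88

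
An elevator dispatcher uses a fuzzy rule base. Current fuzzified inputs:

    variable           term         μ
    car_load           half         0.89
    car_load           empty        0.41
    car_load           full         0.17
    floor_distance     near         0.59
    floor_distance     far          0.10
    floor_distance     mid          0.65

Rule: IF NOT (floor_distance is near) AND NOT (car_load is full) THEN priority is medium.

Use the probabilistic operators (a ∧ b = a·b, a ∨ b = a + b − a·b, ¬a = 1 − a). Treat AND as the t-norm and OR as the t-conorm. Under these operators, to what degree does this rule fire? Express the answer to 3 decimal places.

firing strength: ¬near=1−0.59=0.41, ¬full=1−0.17=0.83; AND[a·b] → w = 0.3403

0.340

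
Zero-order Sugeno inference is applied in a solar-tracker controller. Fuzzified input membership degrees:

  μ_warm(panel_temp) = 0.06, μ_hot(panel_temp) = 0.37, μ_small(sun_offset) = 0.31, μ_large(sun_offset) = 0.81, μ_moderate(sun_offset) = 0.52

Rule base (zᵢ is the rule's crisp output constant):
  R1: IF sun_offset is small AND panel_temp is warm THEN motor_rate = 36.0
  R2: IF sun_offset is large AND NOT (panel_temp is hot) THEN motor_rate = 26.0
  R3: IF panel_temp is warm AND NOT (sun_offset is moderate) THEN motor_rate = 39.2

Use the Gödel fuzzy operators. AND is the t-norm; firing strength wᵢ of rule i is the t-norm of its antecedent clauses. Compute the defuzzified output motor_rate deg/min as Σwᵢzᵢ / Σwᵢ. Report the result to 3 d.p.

27.856

R1 (z=36.0): small=0.31, warm=0.06; AND[min(a, b)] → w = 0.06
R2 (z=26.0): large=0.81, ¬hot=1−0.37=0.63; AND[min(a, b)] → w = 0.63
R3 (z=39.2): warm=0.06, ¬moderate=1−0.52=0.48; AND[min(a, b)] → w = 0.06
Weighted average = (0.06·36.0 + 0.63·26.0 + 0.06·39.2) / (0.06 + 0.63 + 0.06)
  = 20.8920 / 0.7500 = 27.856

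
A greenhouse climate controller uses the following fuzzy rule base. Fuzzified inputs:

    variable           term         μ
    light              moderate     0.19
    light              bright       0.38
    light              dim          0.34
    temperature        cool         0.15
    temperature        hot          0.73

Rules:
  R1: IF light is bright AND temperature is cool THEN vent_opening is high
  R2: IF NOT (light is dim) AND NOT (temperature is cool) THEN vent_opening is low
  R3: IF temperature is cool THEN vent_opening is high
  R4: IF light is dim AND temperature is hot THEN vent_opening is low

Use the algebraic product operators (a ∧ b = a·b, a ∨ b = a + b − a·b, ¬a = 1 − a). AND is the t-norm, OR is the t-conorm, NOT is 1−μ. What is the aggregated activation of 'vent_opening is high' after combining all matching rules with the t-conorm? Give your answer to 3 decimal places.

0.198

R1: bright=0.38, cool=0.15; AND[a·b] → w = 0.0570
R2: ¬dim=1−0.34=0.66, ¬cool=1−0.15=0.85; AND[a·b] → w = 0.5610
R3: cool=0.15 → w = 0.1500
R4: dim=0.34, hot=0.73; AND[a·b] → w = 0.2482
Rules with consequent 'high': {R1, R3} → strengths 0.0570, 0.1500
Aggregate via t-conorm [a + b − a·b]: 0.1984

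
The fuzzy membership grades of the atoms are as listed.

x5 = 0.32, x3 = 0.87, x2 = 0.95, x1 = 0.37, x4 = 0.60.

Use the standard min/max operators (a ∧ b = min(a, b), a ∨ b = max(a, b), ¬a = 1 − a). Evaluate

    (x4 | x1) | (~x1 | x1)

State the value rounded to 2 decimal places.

0.63

x4 | x1 = max(a, b) on (0.60, 0.37) = 0.60
~x1 = 1 − 0.37 = 0.63
~x1 | x1 = max(a, b) on (0.63, 0.37) = 0.63
(x4 | x1) | (~x1 | x1) = max(a, b) on (0.60, 0.63) = 0.63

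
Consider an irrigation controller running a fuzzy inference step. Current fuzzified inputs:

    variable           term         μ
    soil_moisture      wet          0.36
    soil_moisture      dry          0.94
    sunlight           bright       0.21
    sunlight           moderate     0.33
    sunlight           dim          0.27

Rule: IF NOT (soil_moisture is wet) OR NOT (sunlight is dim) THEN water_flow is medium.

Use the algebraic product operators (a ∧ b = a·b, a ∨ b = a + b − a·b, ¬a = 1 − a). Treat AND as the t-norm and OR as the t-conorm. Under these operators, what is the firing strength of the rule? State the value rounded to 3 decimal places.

firing strength: ¬wet=1−0.36=0.64, ¬dim=1−0.27=0.73; OR[a + b − a·b] → w = 0.9028

0.903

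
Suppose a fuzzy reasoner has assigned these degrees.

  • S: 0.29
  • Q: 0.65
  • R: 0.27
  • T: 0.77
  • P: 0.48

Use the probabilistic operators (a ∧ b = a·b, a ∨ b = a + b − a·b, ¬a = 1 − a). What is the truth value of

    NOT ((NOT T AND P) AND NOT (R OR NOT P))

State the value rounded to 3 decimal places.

0.961

NOT T = 1 − 0.7700 = 0.2300
NOT T AND P = a·b on (0.2300, 0.4800) = 0.1104
NOT P = 1 − 0.4800 = 0.5200
R OR NOT P = a + b − a·b on (0.2700, 0.5200) = 0.6496
NOT (R OR NOT P) = 1 − 0.6496 = 0.3504
(NOT T AND P) AND NOT (R OR NOT P) = a·b on (0.1104, 0.3504) = 0.0387
NOT ((NOT T AND P) AND NOT (R OR NOT P)) = 1 − 0.0387 = 0.9613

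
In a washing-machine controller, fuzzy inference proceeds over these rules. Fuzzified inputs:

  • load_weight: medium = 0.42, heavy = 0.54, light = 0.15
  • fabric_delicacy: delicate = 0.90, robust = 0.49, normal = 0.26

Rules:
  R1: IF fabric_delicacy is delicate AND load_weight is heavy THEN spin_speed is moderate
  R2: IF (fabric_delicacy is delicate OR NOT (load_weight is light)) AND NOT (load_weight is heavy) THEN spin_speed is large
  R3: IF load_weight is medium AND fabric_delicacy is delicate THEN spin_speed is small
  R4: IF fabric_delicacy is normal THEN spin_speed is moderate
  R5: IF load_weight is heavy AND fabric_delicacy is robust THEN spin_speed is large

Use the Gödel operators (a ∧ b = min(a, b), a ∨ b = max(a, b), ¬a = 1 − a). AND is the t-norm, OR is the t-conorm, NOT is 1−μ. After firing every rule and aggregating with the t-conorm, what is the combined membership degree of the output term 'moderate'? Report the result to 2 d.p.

R1: delicate=0.90, heavy=0.54; AND[min(a, b)] → w = 0.54
R2: (delicate=0.90 OR ¬light=1−0.15=0.85) = 0.90; AND[min(a, b)] with ¬heavy=1−0.54=0.46 → w = 0.46
R3: medium=0.42, delicate=0.90; AND[min(a, b)] → w = 0.42
R4: normal=0.26 → w = 0.26
R5: heavy=0.54, robust=0.49; AND[min(a, b)] → w = 0.49
Rules with consequent 'moderate': {R1, R4} → strengths 0.54, 0.26
Aggregate via t-conorm [max(a, b)]: 0.54

0.54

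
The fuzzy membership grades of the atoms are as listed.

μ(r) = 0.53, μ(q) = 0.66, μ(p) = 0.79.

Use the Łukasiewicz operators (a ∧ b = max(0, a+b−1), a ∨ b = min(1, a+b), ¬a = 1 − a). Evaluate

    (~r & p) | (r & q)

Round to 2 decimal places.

~r = 1 − 0.53 = 0.47
~r & p = max(0, a+b−1) on (0.47, 0.79) = 0.26
r & q = max(0, a+b−1) on (0.53, 0.66) = 0.19
(~r & p) | (r & q) = min(1, a+b) on (0.26, 0.19) = 0.45

0.45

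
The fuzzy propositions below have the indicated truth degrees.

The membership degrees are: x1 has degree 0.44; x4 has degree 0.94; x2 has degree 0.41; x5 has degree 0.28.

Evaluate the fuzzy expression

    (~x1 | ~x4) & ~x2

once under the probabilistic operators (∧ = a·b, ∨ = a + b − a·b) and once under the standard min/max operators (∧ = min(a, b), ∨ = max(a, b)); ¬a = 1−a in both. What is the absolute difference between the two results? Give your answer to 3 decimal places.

Under probabilistic:
  ~x1 = 1 − 0.4400 = 0.5600
  ~x4 = 1 − 0.9400 = 0.0600
  ~x1 | ~x4 = a + b − a·b on (0.5600, 0.0600) = 0.5864
  ~x2 = 1 − 0.4100 = 0.5900
  (~x1 | ~x4) & ~x2 = a·b on (0.5864, 0.5900) = 0.3460
  → value = 0.3460
Under standard min/max:
  ~x1 = 1 − 0.44 = 0.56
  ~x4 = 1 − 0.94 = 0.06
  ~x1 | ~x4 = max(a, b) on (0.56, 0.06) = 0.56
  ~x2 = 1 − 0.41 = 0.59
  (~x1 | ~x4) & ~x2 = min(a, b) on (0.56, 0.59) = 0.56
  → value = 0.5600
|0.3460 − 0.5600| = 0.214

0.214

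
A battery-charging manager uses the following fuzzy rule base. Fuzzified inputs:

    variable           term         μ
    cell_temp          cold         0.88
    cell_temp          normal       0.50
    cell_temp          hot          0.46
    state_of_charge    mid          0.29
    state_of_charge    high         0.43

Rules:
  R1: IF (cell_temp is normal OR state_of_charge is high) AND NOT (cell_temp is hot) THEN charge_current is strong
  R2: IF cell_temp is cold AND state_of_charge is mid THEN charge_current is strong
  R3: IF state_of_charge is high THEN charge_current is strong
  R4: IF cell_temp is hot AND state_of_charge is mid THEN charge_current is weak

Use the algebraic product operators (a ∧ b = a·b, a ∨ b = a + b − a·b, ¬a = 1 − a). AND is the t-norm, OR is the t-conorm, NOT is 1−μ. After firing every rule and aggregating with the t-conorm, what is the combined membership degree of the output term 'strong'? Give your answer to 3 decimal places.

R1: (normal=0.50 OR high=0.43) = 0.7150; AND[a·b] with ¬hot=1−0.46=0.54 → w = 0.3861
R2: cold=0.88, mid=0.29; AND[a·b] → w = 0.2552
R3: high=0.43 → w = 0.4300
R4: hot=0.46, mid=0.29; AND[a·b] → w = 0.1334
Rules with consequent 'strong': {R1, R2, R3} → strengths 0.3861, 0.2552, 0.4300
Aggregate via t-conorm [a + b − a·b]: 0.7394

0.739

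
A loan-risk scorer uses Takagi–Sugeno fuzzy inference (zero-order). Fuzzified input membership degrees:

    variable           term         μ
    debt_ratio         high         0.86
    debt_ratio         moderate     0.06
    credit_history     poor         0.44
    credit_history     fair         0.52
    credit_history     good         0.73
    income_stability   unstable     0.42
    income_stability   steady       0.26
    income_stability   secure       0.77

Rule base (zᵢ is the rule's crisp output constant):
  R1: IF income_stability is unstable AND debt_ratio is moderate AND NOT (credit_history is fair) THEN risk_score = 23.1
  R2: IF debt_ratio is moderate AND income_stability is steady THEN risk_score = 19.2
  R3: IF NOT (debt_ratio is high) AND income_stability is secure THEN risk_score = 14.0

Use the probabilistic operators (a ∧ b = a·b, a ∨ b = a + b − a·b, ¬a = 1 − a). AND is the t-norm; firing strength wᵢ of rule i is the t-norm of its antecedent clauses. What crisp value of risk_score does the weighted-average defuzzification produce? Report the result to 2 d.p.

15.41

R1 (z=23.1): unstable=0.42, moderate=0.06, ¬fair=1−0.52=0.48; AND[a·b] → w = 0.0121
R2 (z=19.2): moderate=0.06, steady=0.26; AND[a·b] → w = 0.0156
R3 (z=14.0): ¬high=1−0.86=0.14, secure=0.77; AND[a·b] → w = 0.1078
Weighted average = (0.0121·23.1 + 0.0156·19.2 + 0.1078·14.0) / (0.0121 + 0.0156 + 0.1078)
  = 2.0881 / 0.1355 = 15.41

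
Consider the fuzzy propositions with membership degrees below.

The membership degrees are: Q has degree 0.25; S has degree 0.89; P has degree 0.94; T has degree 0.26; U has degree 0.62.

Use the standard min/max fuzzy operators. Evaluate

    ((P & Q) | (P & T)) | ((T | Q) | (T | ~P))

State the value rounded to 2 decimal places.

P & Q = min(a, b) on (0.94, 0.25) = 0.25
P & T = min(a, b) on (0.94, 0.26) = 0.26
(P & Q) | (P & T) = max(a, b) on (0.25, 0.26) = 0.26
T | Q = max(a, b) on (0.26, 0.25) = 0.26
~P = 1 − 0.94 = 0.06
T | ~P = max(a, b) on (0.26, 0.06) = 0.26
(T | Q) | (T | ~P) = max(a, b) on (0.26, 0.26) = 0.26
((P & Q) | (P & T)) | ((T | Q) | (T | ~P)) = max(a, b) on (0.26, 0.26) = 0.26

0.26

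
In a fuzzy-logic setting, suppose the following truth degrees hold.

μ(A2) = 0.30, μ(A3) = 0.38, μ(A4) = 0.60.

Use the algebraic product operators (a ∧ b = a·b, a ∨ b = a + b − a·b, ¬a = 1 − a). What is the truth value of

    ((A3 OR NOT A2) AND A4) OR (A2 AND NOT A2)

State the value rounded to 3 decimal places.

0.596

NOT A2 = 1 − 0.3000 = 0.7000
A3 OR NOT A2 = a + b − a·b on (0.3800, 0.7000) = 0.8140
(A3 OR NOT A2) AND A4 = a·b on (0.8140, 0.6000) = 0.4884
NOT A2 = 1 − 0.3000 = 0.7000
A2 AND NOT A2 = a·b on (0.3000, 0.7000) = 0.2100
((A3 OR NOT A2) AND A4) OR (A2 AND NOT A2) = a + b − a·b on (0.4884, 0.2100) = 0.5958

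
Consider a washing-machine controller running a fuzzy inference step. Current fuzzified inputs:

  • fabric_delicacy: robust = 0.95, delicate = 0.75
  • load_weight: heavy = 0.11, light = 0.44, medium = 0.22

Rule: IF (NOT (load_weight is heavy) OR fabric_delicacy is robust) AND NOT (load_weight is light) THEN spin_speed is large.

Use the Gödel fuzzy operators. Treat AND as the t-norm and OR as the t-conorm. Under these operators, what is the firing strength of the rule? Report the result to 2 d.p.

0.56

firing strength: (¬heavy=1−0.11=0.89 OR robust=0.95) = 0.95; AND[min(a, b)] with ¬light=1−0.44=0.56 → w = 0.56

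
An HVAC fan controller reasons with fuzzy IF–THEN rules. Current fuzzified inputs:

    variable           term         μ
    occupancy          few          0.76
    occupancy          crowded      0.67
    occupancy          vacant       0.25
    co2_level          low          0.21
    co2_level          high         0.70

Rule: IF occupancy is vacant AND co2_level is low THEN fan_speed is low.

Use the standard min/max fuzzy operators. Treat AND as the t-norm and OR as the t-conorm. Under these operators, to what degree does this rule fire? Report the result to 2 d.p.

0.21

firing strength: vacant=0.25, low=0.21; AND[min(a, b)] → w = 0.21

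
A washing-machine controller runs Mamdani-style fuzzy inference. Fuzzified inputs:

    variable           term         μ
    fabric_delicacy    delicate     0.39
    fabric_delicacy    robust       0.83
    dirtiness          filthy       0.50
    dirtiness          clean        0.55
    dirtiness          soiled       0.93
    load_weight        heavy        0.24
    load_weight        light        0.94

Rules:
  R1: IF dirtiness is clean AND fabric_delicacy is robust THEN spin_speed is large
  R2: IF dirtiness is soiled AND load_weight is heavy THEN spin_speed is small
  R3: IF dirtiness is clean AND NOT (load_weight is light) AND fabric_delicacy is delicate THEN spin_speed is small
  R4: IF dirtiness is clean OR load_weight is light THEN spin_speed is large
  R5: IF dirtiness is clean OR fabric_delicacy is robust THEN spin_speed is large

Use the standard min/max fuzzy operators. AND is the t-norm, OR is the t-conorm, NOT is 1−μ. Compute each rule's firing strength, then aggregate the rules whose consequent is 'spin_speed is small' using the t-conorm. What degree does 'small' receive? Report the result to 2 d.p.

0.24

R1: clean=0.55, robust=0.83; AND[min(a, b)] → w = 0.55
R2: soiled=0.93, heavy=0.24; AND[min(a, b)] → w = 0.24
R3: clean=0.55, ¬light=1−0.94=0.06, delicate=0.39; AND[min(a, b)] → w = 0.06
R4: clean=0.55, light=0.94; OR[max(a, b)] → w = 0.94
R5: clean=0.55, robust=0.83; OR[max(a, b)] → w = 0.83
Rules with consequent 'small': {R2, R3} → strengths 0.24, 0.06
Aggregate via t-conorm [max(a, b)]: 0.24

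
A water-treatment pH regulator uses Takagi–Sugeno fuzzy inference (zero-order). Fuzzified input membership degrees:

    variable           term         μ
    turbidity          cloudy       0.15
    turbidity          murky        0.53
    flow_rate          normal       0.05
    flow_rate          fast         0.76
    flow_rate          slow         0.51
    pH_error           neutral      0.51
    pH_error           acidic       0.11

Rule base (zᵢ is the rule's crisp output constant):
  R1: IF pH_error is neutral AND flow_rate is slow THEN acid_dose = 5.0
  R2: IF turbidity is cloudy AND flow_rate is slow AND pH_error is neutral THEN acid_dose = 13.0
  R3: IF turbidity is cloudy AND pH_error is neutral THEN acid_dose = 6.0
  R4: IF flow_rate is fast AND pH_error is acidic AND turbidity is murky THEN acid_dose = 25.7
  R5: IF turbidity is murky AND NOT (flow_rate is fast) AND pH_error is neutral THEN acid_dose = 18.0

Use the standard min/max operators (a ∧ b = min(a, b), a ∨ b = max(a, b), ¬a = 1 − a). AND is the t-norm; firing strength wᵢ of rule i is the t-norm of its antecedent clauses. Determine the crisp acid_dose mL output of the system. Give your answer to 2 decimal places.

10.82

R1 (z=5.0): neutral=0.51, slow=0.51; AND[min(a, b)] → w = 0.51
R2 (z=13.0): cloudy=0.15, slow=0.51, neutral=0.51; AND[min(a, b)] → w = 0.15
R3 (z=6.0): cloudy=0.15, neutral=0.51; AND[min(a, b)] → w = 0.15
R4 (z=25.7): fast=0.76, acidic=0.11, murky=0.53; AND[min(a, b)] → w = 0.11
R5 (z=18.0): murky=0.53, ¬fast=1−0.76=0.24, neutral=0.51; AND[min(a, b)] → w = 0.24
Weighted average = (0.51·5.0 + 0.15·13.0 + 0.15·6.0 + 0.11·25.7 + 0.24·18.0) / (0.51 + 0.15 + 0.15 + 0.11 + 0.24)
  = 12.5470 / 1.1600 = 10.82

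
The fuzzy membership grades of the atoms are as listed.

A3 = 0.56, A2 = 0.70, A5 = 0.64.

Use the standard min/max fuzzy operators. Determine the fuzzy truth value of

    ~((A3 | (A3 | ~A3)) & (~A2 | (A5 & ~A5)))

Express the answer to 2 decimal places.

0.64

~A3 = 1 − 0.56 = 0.44
A3 | ~A3 = max(a, b) on (0.56, 0.44) = 0.56
A3 | (A3 | ~A3) = max(a, b) on (0.56, 0.56) = 0.56
~A2 = 1 − 0.70 = 0.30
~A5 = 1 − 0.64 = 0.36
A5 & ~A5 = min(a, b) on (0.64, 0.36) = 0.36
~A2 | (A5 & ~A5) = max(a, b) on (0.30, 0.36) = 0.36
(A3 | (A3 | ~A3)) & (~A2 | (A5 & ~A5)) = min(a, b) on (0.56, 0.36) = 0.36
~((A3 | (A3 | ~A3)) & (~A2 | (A5 & ~A5))) = 1 − 0.36 = 0.64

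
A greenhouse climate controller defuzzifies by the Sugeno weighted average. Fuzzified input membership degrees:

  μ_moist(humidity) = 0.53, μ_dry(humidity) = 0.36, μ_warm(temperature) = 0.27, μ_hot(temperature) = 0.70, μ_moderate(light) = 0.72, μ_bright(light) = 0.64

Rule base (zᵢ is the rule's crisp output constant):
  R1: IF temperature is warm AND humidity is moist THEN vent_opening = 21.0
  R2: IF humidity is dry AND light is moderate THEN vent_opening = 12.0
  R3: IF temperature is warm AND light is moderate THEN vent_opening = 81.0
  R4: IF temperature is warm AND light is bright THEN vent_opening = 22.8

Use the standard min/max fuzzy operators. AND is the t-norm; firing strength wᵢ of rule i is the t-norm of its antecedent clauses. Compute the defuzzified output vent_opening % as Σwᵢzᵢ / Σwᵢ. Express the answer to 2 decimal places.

32.49

R1 (z=21.0): warm=0.27, moist=0.53; AND[min(a, b)] → w = 0.27
R2 (z=12.0): dry=0.36, moderate=0.72; AND[min(a, b)] → w = 0.36
R3 (z=81.0): warm=0.27, moderate=0.72; AND[min(a, b)] → w = 0.27
R4 (z=22.8): warm=0.27, bright=0.64; AND[min(a, b)] → w = 0.27
Weighted average = (0.27·21.0 + 0.36·12.0 + 0.27·81.0 + 0.27·22.8) / (0.27 + 0.36 + 0.27 + 0.27)
  = 38.0160 / 1.1700 = 32.49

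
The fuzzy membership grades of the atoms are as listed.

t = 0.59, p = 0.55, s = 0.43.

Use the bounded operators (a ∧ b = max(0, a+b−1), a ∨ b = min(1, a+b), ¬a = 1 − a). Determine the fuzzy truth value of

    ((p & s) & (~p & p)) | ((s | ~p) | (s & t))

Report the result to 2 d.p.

0.90

p & s = max(0, a+b−1) on (0.55, 0.43) = 0.00
~p = 1 − 0.55 = 0.45
~p & p = max(0, a+b−1) on (0.45, 0.55) = 0.00
(p & s) & (~p & p) = max(0, a+b−1) on (0.00, 0.00) = 0.00
~p = 1 − 0.55 = 0.45
s | ~p = min(1, a+b) on (0.43, 0.45) = 0.88
s & t = max(0, a+b−1) on (0.43, 0.59) = 0.02
(s | ~p) | (s & t) = min(1, a+b) on (0.88, 0.02) = 0.90
((p & s) & (~p & p)) | ((s | ~p) | (s & t)) = min(1, a+b) on (0.00, 0.90) = 0.90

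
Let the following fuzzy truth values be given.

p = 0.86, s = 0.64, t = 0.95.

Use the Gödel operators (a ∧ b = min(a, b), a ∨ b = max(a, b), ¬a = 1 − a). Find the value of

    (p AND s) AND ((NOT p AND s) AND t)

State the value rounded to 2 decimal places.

0.14

p AND s = min(a, b) on (0.86, 0.64) = 0.64
NOT p = 1 − 0.86 = 0.14
NOT p AND s = min(a, b) on (0.14, 0.64) = 0.14
(NOT p AND s) AND t = min(a, b) on (0.14, 0.95) = 0.14
(p AND s) AND ((NOT p AND s) AND t) = min(a, b) on (0.64, 0.14) = 0.14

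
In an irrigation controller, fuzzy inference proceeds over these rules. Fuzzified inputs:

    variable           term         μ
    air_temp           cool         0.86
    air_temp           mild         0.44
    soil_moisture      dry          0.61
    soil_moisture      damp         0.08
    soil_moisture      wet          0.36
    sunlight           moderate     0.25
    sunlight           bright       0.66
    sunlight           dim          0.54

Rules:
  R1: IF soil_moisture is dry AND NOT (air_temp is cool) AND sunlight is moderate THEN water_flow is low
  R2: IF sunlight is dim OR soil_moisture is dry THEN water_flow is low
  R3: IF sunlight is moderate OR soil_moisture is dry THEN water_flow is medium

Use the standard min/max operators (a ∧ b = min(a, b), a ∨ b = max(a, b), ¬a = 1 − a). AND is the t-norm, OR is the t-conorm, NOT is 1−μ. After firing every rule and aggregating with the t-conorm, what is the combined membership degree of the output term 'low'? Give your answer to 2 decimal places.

R1: dry=0.61, ¬cool=1−0.86=0.14, moderate=0.25; AND[min(a, b)] → w = 0.14
R2: dim=0.54, dry=0.61; OR[max(a, b)] → w = 0.61
R3: moderate=0.25, dry=0.61; OR[max(a, b)] → w = 0.61
Rules with consequent 'low': {R1, R2} → strengths 0.14, 0.61
Aggregate via t-conorm [max(a, b)]: 0.61

0.61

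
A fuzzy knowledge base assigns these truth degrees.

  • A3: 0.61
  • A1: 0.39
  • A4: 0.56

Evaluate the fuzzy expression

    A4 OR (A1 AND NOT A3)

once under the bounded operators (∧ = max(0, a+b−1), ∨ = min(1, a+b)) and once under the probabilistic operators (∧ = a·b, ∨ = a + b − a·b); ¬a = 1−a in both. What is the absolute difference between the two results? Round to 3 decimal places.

Under bounded:
  NOT A3 = 1 − 0.61 = 0.39
  A1 AND NOT A3 = max(0, a+b−1) on (0.39, 0.39) = 0.00
  A4 OR (A1 AND NOT A3) = min(1, a+b) on (0.56, 0.00) = 0.56
  → value = 0.5600
Under probabilistic:
  NOT A3 = 1 − 0.6100 = 0.3900
  A1 AND NOT A3 = a·b on (0.3900, 0.3900) = 0.1521
  A4 OR (A1 AND NOT A3) = a + b − a·b on (0.5600, 0.1521) = 0.6269
  → value = 0.6269
|0.5600 − 0.6269| = 0.067

0.067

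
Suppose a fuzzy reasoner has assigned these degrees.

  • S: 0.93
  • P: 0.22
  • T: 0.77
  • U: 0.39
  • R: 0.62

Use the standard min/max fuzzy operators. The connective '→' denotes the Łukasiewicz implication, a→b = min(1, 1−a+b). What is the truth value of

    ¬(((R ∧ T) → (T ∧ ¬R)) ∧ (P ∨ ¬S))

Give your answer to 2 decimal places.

R ∧ T = min(a, b) on (0.62, 0.77) = 0.62
¬R = 1 − 0.62 = 0.38
T ∧ ¬R = min(a, b) on (0.77, 0.38) = 0.38
(R ∧ T) → (T ∧ ¬R)  [Łukasiewicz: min(1, 1−a+b)] with a=0.62, b=0.38 → 0.76
¬S = 1 − 0.93 = 0.07
P ∨ ¬S = max(a, b) on (0.22, 0.07) = 0.22
((R ∧ T) → (T ∧ ¬R)) ∧ (P ∨ ¬S) = min(a, b) on (0.76, 0.22) = 0.22
¬(((R ∧ T) → (T ∧ ¬R)) ∧ (P ∨ ¬S)) = 1 − 0.22 = 0.78

0.78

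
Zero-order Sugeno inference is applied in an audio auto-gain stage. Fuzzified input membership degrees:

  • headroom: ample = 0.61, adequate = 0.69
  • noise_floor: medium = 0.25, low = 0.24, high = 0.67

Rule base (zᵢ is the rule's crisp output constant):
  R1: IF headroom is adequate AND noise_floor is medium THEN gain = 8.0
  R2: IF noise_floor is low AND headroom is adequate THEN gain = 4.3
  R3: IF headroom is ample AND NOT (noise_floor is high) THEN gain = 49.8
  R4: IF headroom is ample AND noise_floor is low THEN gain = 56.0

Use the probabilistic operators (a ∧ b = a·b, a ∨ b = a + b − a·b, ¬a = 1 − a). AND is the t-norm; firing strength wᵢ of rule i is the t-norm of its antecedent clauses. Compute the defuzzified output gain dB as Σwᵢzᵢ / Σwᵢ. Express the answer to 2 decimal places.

29.62

R1 (z=8.0): adequate=0.69, medium=0.25; AND[a·b] → w = 0.1725
R2 (z=4.3): low=0.24, adequate=0.69; AND[a·b] → w = 0.1656
R3 (z=49.8): ample=0.61, ¬high=1−0.67=0.33; AND[a·b] → w = 0.2013
R4 (z=56.0): ample=0.61, low=0.24; AND[a·b] → w = 0.1464
Weighted average = (0.1725·8.0 + 0.1656·4.3 + 0.2013·49.8 + 0.1464·56.0) / (0.1725 + 0.1656 + 0.2013 + 0.1464)
  = 20.3152 / 0.6858 = 29.62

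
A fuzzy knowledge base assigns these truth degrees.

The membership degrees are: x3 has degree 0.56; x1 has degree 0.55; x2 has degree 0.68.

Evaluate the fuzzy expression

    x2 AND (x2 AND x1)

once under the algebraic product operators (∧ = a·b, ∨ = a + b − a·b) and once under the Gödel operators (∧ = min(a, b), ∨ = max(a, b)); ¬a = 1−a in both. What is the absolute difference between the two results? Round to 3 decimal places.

Under algebraic product:
  x2 AND x1 = a·b on (0.6800, 0.5500) = 0.3740
  x2 AND (x2 AND x1) = a·b on (0.6800, 0.3740) = 0.2543
  → value = 0.2543
Under Gödel:
  x2 AND x1 = min(a, b) on (0.68, 0.55) = 0.55
  x2 AND (x2 AND x1) = min(a, b) on (0.68, 0.55) = 0.55
  → value = 0.5500
|0.2543 − 0.5500| = 0.296

0.296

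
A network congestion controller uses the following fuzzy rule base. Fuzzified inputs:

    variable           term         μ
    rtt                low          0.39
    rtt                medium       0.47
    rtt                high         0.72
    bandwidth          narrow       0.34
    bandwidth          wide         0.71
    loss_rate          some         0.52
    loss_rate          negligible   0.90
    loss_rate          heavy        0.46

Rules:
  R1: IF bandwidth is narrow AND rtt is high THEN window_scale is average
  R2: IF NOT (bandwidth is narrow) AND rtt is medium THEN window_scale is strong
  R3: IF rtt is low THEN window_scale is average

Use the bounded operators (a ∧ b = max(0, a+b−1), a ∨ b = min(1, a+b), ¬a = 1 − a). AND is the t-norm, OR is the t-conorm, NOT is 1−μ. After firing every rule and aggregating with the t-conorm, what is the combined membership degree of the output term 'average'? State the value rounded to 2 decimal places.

R1: narrow=0.34, high=0.72; AND[max(0, a+b−1)] → w = 0.06
R2: ¬narrow=1−0.34=0.66, medium=0.47; AND[max(0, a+b−1)] → w = 0.13
R3: low=0.39 → w = 0.39
Rules with consequent 'average': {R1, R3} → strengths 0.06, 0.39
Aggregate via t-conorm [min(1, a+b)]: 0.45

0.45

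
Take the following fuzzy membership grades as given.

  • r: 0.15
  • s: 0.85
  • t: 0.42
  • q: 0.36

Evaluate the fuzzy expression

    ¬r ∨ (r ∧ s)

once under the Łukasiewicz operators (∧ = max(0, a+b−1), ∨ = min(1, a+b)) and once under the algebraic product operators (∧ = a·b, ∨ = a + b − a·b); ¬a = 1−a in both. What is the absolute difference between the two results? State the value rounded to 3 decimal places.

0.019

Under Łukasiewicz:
  ¬r = 1 − 0.15 = 0.85
  r ∧ s = max(0, a+b−1) on (0.15, 0.85) = 0.00
  ¬r ∨ (r ∧ s) = min(1, a+b) on (0.85, 0.00) = 0.85
  → value = 0.8500
Under algebraic product:
  ¬r = 1 − 0.1500 = 0.8500
  r ∧ s = a·b on (0.1500, 0.8500) = 0.1275
  ¬r ∨ (r ∧ s) = a + b − a·b on (0.8500, 0.1275) = 0.8691
  → value = 0.8691
|0.8500 − 0.8691| = 0.019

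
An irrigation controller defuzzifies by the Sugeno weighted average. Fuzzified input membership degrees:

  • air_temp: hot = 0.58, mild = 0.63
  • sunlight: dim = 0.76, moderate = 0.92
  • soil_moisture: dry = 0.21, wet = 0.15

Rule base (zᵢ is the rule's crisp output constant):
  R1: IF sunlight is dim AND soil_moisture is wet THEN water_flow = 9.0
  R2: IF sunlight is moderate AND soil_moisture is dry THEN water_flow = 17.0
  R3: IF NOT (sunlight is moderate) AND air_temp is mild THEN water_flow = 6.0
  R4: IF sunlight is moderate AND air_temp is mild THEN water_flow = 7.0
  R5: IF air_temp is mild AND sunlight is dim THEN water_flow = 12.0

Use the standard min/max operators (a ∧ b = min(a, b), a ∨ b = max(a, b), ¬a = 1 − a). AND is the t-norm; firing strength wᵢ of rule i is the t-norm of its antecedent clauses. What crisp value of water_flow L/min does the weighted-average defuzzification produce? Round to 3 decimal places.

R1 (z=9.0): dim=0.76, wet=0.15; AND[min(a, b)] → w = 0.15
R2 (z=17.0): moderate=0.92, dry=0.21; AND[min(a, b)] → w = 0.21
R3 (z=6.0): ¬moderate=1−0.92=0.08, mild=0.63; AND[min(a, b)] → w = 0.08
R4 (z=7.0): moderate=0.92, mild=0.63; AND[min(a, b)] → w = 0.63
R5 (z=12.0): mild=0.63, dim=0.76; AND[min(a, b)] → w = 0.63
Weighted average = (0.15·9.0 + 0.21·17.0 + 0.08·6.0 + 0.63·7.0 + 0.63·12.0) / (0.15 + 0.21 + 0.08 + 0.63 + 0.63)
  = 17.3700 / 1.7000 = 10.218

10.218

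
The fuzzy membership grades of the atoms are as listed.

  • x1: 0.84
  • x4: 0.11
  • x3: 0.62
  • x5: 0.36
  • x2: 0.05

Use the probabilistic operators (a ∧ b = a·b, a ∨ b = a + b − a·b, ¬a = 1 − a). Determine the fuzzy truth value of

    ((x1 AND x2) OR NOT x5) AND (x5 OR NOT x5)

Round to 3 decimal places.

0.504

x1 AND x2 = a·b on (0.8400, 0.0500) = 0.0420
NOT x5 = 1 − 0.3600 = 0.6400
(x1 AND x2) OR NOT x5 = a + b − a·b on (0.0420, 0.6400) = 0.6551
NOT x5 = 1 − 0.3600 = 0.6400
x5 OR NOT x5 = a + b − a·b on (0.3600, 0.6400) = 0.7696
((x1 AND x2) OR NOT x5) AND (x5 OR NOT x5) = a·b on (0.6551, 0.7696) = 0.5042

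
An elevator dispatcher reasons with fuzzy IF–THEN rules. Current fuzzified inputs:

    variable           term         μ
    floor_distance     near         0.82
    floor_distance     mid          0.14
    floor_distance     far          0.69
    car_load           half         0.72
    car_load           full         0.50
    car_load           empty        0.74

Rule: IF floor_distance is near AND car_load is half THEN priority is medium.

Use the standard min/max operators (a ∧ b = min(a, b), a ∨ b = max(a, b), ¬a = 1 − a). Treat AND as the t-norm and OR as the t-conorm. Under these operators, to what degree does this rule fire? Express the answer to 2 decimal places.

0.72

firing strength: near=0.82, half=0.72; AND[min(a, b)] → w = 0.72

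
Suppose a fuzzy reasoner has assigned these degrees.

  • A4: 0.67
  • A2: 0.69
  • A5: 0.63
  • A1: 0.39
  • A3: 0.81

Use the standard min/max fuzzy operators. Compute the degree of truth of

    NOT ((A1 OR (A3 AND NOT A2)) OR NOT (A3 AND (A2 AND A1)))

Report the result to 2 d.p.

0.39

NOT A2 = 1 − 0.69 = 0.31
A3 AND NOT A2 = min(a, b) on (0.81, 0.31) = 0.31
A1 OR (A3 AND NOT A2) = max(a, b) on (0.39, 0.31) = 0.39
A2 AND A1 = min(a, b) on (0.69, 0.39) = 0.39
A3 AND (A2 AND A1) = min(a, b) on (0.81, 0.39) = 0.39
NOT (A3 AND (A2 AND A1)) = 1 − 0.39 = 0.61
(A1 OR (A3 AND NOT A2)) OR NOT (A3 AND (A2 AND A1)) = max(a, b) on (0.39, 0.61) = 0.61
NOT ((A1 OR (A3 AND NOT A2)) OR NOT (A3 AND (A2 AND A1))) = 1 − 0.61 = 0.39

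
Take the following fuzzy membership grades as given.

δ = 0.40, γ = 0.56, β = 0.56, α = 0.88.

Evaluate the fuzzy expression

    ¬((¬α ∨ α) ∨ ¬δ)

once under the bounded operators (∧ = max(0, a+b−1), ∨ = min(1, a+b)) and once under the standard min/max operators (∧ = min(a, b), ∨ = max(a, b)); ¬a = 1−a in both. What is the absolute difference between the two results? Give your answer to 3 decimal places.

Under bounded:
  ¬α = 1 − 0.88 = 0.12
  ¬α ∨ α = min(1, a+b) on (0.12, 0.88) = 1.00
  ¬δ = 1 − 0.40 = 0.60
  (¬α ∨ α) ∨ ¬δ = min(1, a+b) on (1.00, 0.60) = 1.00
  ¬((¬α ∨ α) ∨ ¬δ) = 1 − 1.00 = 0.00
  → value = 0.0000
Under standard min/max:
  ¬α = 1 − 0.88 = 0.12
  ¬α ∨ α = max(a, b) on (0.12, 0.88) = 0.88
  ¬δ = 1 − 0.40 = 0.60
  (¬α ∨ α) ∨ ¬δ = max(a, b) on (0.88, 0.60) = 0.88
  ¬((¬α ∨ α) ∨ ¬δ) = 1 − 0.88 = 0.12
  → value = 0.1200
|0.0000 − 0.1200| = 0.120

0.120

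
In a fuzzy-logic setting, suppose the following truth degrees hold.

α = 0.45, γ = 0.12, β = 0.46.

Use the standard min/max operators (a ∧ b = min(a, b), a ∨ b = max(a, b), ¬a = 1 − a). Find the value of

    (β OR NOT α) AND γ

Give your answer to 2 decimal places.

0.12

NOT α = 1 − 0.45 = 0.55
β OR NOT α = max(a, b) on (0.46, 0.55) = 0.55
(β OR NOT α) AND γ = min(a, b) on (0.55, 0.12) = 0.12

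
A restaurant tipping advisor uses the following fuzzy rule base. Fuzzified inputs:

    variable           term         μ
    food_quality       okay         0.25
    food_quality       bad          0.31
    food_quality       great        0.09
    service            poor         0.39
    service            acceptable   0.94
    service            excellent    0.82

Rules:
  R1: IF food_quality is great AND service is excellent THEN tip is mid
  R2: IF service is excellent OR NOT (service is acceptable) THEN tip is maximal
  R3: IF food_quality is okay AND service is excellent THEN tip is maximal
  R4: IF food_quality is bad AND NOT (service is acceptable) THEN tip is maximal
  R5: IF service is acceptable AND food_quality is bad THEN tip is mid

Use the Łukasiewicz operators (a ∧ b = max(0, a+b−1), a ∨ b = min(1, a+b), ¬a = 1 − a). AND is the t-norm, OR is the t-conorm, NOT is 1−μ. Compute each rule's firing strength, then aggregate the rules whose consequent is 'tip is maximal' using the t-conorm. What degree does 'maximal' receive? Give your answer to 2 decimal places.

R1: great=0.09, excellent=0.82; AND[max(0, a+b−1)] → w = 0.00
R2: excellent=0.82, ¬acceptable=1−0.94=0.06; OR[min(1, a+b)] → w = 0.88
R3: okay=0.25, excellent=0.82; AND[max(0, a+b−1)] → w = 0.07
R4: bad=0.31, ¬acceptable=1−0.94=0.06; AND[max(0, a+b−1)] → w = 0.00
R5: acceptable=0.94, bad=0.31; AND[max(0, a+b−1)] → w = 0.25
Rules with consequent 'maximal': {R2, R3, R4} → strengths 0.88, 0.07, 0.00
Aggregate via t-conorm [min(1, a+b)]: 0.95

0.95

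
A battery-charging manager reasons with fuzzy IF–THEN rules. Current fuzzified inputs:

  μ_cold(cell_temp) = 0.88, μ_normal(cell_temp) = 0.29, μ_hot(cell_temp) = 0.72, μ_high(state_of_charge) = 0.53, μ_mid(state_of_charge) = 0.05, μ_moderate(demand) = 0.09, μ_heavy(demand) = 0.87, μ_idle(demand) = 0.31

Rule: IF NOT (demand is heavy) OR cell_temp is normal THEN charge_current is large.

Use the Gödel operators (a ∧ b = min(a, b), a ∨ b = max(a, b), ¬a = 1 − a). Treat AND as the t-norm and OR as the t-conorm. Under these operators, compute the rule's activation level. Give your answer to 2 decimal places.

0.29

firing strength: ¬heavy=1−0.87=0.13, normal=0.29; OR[max(a, b)] → w = 0.29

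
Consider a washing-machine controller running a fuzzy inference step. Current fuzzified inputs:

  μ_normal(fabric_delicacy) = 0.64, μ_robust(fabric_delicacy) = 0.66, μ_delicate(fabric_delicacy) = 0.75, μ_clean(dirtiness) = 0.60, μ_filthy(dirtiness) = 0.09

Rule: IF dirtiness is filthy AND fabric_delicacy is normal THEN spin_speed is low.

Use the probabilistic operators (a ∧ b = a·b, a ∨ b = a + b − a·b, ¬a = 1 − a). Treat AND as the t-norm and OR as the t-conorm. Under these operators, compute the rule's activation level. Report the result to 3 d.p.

firing strength: filthy=0.09, normal=0.64; AND[a·b] → w = 0.0576

0.058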